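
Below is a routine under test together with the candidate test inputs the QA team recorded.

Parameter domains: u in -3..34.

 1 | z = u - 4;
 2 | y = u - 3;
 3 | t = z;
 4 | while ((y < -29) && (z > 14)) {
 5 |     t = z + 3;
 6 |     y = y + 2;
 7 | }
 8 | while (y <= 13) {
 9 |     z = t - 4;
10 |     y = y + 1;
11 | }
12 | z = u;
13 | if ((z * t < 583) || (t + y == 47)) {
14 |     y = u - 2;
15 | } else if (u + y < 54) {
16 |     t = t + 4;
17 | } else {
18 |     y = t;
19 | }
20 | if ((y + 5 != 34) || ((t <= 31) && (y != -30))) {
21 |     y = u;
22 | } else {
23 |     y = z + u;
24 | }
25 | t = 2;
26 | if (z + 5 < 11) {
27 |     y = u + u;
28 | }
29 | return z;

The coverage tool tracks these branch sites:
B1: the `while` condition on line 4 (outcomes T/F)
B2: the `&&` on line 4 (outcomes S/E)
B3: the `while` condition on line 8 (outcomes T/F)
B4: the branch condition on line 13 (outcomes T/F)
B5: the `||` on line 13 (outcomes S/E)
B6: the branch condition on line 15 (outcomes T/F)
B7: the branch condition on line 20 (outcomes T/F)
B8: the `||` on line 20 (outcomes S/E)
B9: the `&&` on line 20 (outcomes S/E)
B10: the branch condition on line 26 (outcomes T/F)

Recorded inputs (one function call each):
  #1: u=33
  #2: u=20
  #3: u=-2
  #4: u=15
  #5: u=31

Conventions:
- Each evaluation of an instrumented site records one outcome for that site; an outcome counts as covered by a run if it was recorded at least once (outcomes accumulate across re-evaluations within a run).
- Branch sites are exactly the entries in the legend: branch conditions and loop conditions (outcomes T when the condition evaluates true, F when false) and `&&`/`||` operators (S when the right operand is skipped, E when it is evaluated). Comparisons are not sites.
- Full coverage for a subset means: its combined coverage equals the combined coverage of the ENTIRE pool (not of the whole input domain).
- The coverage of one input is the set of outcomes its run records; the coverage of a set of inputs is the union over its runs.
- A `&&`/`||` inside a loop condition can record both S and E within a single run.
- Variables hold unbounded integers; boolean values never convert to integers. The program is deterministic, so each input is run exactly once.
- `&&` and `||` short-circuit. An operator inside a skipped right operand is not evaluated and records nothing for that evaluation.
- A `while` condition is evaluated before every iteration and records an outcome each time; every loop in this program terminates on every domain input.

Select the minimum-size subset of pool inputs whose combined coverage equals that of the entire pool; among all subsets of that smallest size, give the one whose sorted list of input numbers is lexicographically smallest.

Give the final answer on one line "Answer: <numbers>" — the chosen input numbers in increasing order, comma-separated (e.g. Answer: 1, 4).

test 1 (u=33) fires B2->S, B1->F, B3->F, B5->E, B4->F, B6->F, B8->E, B9->E, B7->T, B10->F; hits B1=F, B2=S, B3=F, B4=F, B5=E, B6=F, B7=T, B8=E, B9=E, B10=F
test 2 (u=20) fires B2->S, B1->F, B3->F, B5->S, B4->T, B8->S, B7->T, B10->F; hits B1=F, B2=S, B3=F, B4=T, B5=S, B7=T, B8=S, B10=F
test 3 (u=-2) fires B2->S, B1->F, B3->T, B3->T, B3->T, B3->T, B3->T, B3->T, B3->T, B3->T, B3->T, B3->T, B3->T, B3->T, ...; hits B1=F, B2=S, B3=T, B3=F, B4=T, B5=S, B7=T, B8=S, B10=T
test 4 (u=15) fires B2->S, B1->F, B3->T, B3->T, B3->F, B5->S, B4->T, B8->S, B7->T, B10->F; hits B1=F, B2=S, B3=T, B3=F, B4=T, B5=S, B7=T, B8=S, B10=F
test 5 (u=31) fires B2->S, B1->F, B3->F, B5->E, B4->F, B6->F, B8->S, B7->T, B10->F; hits B1=F, B2=S, B3=F, B4=F, B5=E, B6=F, B7=T, B8=S, B10=F
pool-wide coverage (15 outcomes): B1=F, B2=S, B3=T, B3=F, B4=T, B4=F, B5=S, B5=E, B6=F, B7=T, B8=S, B8=E, B9=E, B10=T, B10=F
every size-1 subset falls short of the 15 outcomes (best: 10/15)
the canonical winner is {1, 3}: size 2, full 15-outcome coverage, earliest index list among size-2 covers

Answer: 1, 3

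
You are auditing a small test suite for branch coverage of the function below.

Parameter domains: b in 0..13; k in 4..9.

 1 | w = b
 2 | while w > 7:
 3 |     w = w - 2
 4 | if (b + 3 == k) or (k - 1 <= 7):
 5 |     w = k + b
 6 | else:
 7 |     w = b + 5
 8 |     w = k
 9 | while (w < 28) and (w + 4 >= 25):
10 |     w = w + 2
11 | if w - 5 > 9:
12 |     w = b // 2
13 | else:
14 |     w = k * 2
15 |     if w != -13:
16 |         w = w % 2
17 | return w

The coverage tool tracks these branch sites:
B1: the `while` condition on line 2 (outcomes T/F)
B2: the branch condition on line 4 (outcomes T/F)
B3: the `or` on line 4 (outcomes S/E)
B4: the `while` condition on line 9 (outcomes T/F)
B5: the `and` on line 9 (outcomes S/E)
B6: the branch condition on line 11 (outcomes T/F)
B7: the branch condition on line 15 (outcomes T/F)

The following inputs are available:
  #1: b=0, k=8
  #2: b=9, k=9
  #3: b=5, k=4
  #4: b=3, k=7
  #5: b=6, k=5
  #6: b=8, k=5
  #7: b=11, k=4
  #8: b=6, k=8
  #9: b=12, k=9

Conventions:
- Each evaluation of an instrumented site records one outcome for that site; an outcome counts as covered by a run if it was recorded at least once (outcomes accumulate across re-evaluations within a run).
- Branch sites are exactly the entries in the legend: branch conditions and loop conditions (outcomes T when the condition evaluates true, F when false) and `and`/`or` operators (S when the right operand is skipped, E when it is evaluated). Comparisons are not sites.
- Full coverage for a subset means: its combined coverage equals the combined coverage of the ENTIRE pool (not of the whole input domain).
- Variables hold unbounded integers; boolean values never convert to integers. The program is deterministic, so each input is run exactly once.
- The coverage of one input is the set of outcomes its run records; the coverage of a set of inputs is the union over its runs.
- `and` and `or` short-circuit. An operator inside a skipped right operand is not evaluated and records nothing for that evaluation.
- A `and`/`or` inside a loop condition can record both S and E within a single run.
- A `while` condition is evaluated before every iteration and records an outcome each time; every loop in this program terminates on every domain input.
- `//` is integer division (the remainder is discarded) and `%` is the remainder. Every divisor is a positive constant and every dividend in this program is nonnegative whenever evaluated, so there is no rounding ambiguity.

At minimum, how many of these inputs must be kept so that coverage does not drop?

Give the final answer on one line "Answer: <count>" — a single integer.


input #1, b=0, k=8: events B1->F, B3->E, B2->T, B5->E, B4->F, B6->F, B7->T; outcomes B1=F, B2=T, B3=E, B4=F, B5=E, B6=F, B7=T
input #2, b=9, k=9: events B1->T, B1->F, B3->E, B2->F, B5->E, B4->F, B6->F, B7->T; outcomes B1=T, B1=F, B2=F, B3=E, B4=F, B5=E, B6=F, B7=T
input #3, b=5, k=4: events B1->F, B3->E, B2->T, B5->E, B4->F, B6->F, B7->T; outcomes B1=F, B2=T, B3=E, B4=F, B5=E, B6=F, B7=T
input #4, b=3, k=7: events B1->F, B3->E, B2->T, B5->E, B4->F, B6->F, B7->T; outcomes B1=F, B2=T, B3=E, B4=F, B5=E, B6=F, B7=T
input #5, b=6, k=5: events B1->F, B3->E, B2->T, B5->E, B4->F, B6->F, B7->T; outcomes B1=F, B2=T, B3=E, B4=F, B5=E, B6=F, B7=T
input #6, b=8, k=5: events B1->T, B1->F, B3->E, B2->T, B5->E, B4->F, B6->F, B7->T; outcomes B1=T, B1=F, B2=T, B3=E, B4=F, B5=E, B6=F, B7=T
input #7, b=11, k=4: events B1->T, B1->T, B1->F, B3->E, B2->T, B5->E, B4->F, B6->T; outcomes B1=T, B1=F, B2=T, B3=E, B4=F, B5=E, B6=T
input #8, b=6, k=8: events B1->F, B3->E, B2->T, B5->E, B4->F, B6->F, B7->T; outcomes B1=F, B2=T, B3=E, B4=F, B5=E, B6=F, B7=T
input #9, b=12, k=9: events B1->T, B1->T, B1->T, B1->F, B3->E, B2->F, B5->E, B4->F, B6->F, B7->T; outcomes B1=T, B1=F, B2=F, B3=E, B4=F, B5=E, B6=F, B7=T
the full pool covers 10 outcomes: B1=T, B1=F, B2=T, B2=F, B3=E, B4=F, B5=E, B6=T, B6=F, B7=T
no size-1 subset reaches all 10 outcomes (best union: 8/10)
at size 2, {2, 7} reaches all 10 outcomes; every lexicographically earlier size-2 subset fails
Answer: 2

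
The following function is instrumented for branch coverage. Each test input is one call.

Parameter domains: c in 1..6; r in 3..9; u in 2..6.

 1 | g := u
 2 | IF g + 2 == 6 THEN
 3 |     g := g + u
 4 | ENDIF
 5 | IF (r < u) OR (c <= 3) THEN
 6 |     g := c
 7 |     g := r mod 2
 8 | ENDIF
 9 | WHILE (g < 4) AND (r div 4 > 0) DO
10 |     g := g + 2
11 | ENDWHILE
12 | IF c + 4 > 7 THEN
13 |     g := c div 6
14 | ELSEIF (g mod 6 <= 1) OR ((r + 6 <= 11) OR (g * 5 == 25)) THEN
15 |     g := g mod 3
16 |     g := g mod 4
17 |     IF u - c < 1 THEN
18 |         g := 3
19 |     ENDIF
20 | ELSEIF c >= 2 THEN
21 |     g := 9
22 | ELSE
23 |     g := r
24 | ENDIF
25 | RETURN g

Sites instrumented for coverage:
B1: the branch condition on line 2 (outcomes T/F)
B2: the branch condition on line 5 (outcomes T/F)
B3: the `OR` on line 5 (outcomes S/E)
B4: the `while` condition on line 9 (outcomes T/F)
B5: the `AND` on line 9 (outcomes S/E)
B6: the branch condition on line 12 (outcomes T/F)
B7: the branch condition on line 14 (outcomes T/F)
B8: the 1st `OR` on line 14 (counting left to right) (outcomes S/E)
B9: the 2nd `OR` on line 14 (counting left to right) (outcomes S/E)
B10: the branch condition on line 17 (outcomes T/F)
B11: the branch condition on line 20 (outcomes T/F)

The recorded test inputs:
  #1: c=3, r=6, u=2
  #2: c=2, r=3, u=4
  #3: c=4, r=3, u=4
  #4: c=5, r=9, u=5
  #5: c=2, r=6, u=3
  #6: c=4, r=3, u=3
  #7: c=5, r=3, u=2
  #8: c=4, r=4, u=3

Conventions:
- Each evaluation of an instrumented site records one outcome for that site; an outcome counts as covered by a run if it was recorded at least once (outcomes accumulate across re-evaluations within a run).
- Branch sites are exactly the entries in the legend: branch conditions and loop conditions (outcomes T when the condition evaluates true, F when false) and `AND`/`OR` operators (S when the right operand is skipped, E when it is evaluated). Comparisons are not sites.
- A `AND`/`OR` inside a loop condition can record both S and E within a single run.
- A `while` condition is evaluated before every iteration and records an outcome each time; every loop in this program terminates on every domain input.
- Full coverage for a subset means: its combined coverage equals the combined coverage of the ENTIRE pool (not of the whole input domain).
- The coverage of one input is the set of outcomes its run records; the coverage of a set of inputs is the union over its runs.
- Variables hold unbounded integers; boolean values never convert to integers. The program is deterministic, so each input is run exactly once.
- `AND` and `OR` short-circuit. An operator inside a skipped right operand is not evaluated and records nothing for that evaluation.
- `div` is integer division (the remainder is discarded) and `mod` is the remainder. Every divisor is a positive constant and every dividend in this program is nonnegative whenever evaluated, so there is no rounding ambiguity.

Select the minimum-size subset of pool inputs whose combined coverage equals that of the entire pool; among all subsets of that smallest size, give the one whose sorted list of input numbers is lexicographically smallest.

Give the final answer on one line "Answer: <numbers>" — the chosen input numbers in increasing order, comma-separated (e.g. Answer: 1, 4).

input #1 (c=3, r=6, u=2): covers B1=F, B2=T, B3=E, B4=T, B4=F, B5=S, B5=E, B6=F, B7=F, B8=E, B9=E, B11=T
input #2 (c=2, r=3, u=4): covers B1=T, B2=T, B3=S, B4=F, B5=E, B6=F, B7=T, B8=S, B10=F
input #3 (c=4, r=3, u=4): covers B1=T, B2=T, B3=S, B4=F, B5=E, B6=T
input #4 (c=5, r=9, u=5): covers B1=F, B2=F, B3=E, B4=F, B5=S, B6=T
input #5 (c=2, r=6, u=3): covers B1=F, B2=T, B3=E, B4=T, B4=F, B5=S, B5=E, B6=F, B7=F, B8=E, B9=E, B11=T
input #6 (c=4, r=3, u=3): covers B1=F, B2=F, B3=E, B4=F, B5=E, B6=T
input #7 (c=5, r=3, u=2): covers B1=F, B2=F, B3=E, B4=F, B5=E, B6=T
input #8 (c=4, r=4, u=3): covers B1=F, B2=F, B3=E, B4=T, B4=F, B5=S, B5=E, B6=T
the full pool covers 19 outcomes: B1=T, B1=F, B2=T, B2=F, B3=S, B3=E, B4=T, B4=F, B5=S, B5=E, B6=T, B6=F, B7=T, B7=F, B8=S, B8=E, B9=E, B10=F, B11=T
no size-1 subset reaches all 19 outcomes (best union: 12/19)
no size-2 subset reaches all 19 outcomes (best union: 17/19)
the canonical winner is {1, 2, 4}: size 3, full 19-outcome coverage, earliest index list among size-3 covers

Answer: 1, 2, 4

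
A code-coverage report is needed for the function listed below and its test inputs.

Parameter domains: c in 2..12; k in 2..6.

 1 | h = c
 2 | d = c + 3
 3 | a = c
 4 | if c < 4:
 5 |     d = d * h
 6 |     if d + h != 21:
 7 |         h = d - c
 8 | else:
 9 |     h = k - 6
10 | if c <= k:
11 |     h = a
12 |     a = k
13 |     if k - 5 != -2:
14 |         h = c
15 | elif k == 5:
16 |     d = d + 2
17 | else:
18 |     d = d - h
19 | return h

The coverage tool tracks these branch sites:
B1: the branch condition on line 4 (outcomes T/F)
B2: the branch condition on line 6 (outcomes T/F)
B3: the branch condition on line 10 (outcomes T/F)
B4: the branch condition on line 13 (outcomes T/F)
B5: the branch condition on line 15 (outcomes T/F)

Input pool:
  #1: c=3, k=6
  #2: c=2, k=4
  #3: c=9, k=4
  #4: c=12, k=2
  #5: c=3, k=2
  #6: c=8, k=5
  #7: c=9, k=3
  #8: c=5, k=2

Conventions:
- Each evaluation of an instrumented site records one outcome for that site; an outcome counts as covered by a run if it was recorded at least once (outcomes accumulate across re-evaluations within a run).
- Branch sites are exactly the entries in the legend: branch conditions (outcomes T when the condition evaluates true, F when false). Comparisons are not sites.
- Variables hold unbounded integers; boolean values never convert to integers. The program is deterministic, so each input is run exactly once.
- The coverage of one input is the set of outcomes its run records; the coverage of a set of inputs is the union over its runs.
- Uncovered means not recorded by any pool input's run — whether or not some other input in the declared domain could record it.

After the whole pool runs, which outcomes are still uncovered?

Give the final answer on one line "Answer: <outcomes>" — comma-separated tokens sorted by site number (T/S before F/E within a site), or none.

#1 (c=3, k=6) -> covered: B1=T, B2=F, B3=T, B4=T
#2 (c=2, k=4) -> covered: B1=T, B2=T, B3=T, B4=T
#3 (c=9, k=4) -> covered: B1=F, B3=F, B5=F
#4 (c=12, k=2) -> covered: B1=F, B3=F, B5=F
#5 (c=3, k=2) -> covered: B1=T, B2=F, B3=F, B5=F
#6 (c=8, k=5) -> covered: B1=F, B3=F, B5=T
#7 (c=9, k=3) -> covered: B1=F, B3=F, B5=F
#8 (c=5, k=2) -> covered: B1=F, B3=F, B5=F
union over the pool: B1=T, B1=F, B2=T, B2=F, B3=T, B3=F, B4=T, B5=T, B5=F
uncovered (1 of 10): B4=F

Answer: B4=F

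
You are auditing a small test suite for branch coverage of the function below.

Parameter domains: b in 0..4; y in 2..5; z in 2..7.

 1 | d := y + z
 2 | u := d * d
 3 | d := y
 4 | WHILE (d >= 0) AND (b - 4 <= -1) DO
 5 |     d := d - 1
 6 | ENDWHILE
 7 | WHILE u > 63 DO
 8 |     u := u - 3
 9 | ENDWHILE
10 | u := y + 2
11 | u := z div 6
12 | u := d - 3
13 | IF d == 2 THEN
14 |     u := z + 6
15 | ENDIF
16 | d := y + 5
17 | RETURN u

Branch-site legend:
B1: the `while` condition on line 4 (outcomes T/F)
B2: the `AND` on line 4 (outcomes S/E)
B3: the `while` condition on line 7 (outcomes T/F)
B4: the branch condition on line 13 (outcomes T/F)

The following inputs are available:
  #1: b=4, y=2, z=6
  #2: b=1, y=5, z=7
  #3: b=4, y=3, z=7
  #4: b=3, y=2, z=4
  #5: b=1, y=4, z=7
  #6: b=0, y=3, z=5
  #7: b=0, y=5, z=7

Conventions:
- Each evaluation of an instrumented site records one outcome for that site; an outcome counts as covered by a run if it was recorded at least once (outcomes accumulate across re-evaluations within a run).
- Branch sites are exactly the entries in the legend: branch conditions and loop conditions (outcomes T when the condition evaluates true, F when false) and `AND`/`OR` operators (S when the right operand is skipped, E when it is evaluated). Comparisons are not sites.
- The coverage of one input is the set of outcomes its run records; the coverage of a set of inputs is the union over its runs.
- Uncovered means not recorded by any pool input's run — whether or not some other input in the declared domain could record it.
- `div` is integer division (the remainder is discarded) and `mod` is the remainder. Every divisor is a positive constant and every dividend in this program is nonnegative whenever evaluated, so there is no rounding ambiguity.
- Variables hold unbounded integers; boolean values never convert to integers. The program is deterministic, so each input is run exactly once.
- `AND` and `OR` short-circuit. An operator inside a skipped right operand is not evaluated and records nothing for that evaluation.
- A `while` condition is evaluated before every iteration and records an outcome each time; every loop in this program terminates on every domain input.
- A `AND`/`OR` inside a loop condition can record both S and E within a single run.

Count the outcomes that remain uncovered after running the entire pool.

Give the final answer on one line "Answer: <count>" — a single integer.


run #1 (b=4, y=2, z=6) runs B2->E, B1->F, B3->T, B3->F, B4->T; records B1=F, B2=E, B3=T, B3=F, B4=T
run #2 (b=1, y=5, z=7) runs B2->E, B1->T, B2->E, B1->T, B2->E, B1->T, B2->E, B1->T, B2->E, B1->T, B2->E, B1->T, B2->S, B1->F, ...; records B1=T, B1=F, B2=S, B2=E, B3=T, B3=F, B4=F
run #3 (b=4, y=3, z=7) runs B2->E, B1->F, B3->T, B3->T, B3->T, B3->T, B3->T, B3->T, B3->T, B3->T, B3->T, B3->T, B3->T, B3->T, ...; records B1=F, B2=E, B3=T, B3=F, B4=F
run #4 (b=3, y=2, z=4) runs B2->E, B1->T, B2->E, B1->T, B2->E, B1->T, B2->S, B1->F, B3->F, B4->F; records B1=T, B1=F, B2=S, B2=E, B3=F, B4=F
run #5 (b=1, y=4, z=7) runs B2->E, B1->T, B2->E, B1->T, B2->E, B1->T, B2->E, B1->T, B2->E, B1->T, B2->S, B1->F, B3->T, B3->T, ...; records B1=T, B1=F, B2=S, B2=E, B3=T, B3=F, B4=F
run #6 (b=0, y=3, z=5) runs B2->E, B1->T, B2->E, B1->T, B2->E, B1->T, B2->E, B1->T, B2->S, B1->F, B3->T, B3->F, B4->F; records B1=T, B1=F, B2=S, B2=E, B3=T, B3=F, B4=F
run #7 (b=0, y=5, z=7) runs B2->E, B1->T, B2->E, B1->T, B2->E, B1->T, B2->E, B1->T, B2->E, B1->T, B2->E, B1->T, B2->S, B1->F, ...; records B1=T, B1=F, B2=S, B2=E, B3=T, B3=F, B4=F
union over the pool: B1=T, B1=F, B2=S, B2=E, B3=T, B3=F, B4=T, B4=F
uncovered (0 of 8): none
Answer: 0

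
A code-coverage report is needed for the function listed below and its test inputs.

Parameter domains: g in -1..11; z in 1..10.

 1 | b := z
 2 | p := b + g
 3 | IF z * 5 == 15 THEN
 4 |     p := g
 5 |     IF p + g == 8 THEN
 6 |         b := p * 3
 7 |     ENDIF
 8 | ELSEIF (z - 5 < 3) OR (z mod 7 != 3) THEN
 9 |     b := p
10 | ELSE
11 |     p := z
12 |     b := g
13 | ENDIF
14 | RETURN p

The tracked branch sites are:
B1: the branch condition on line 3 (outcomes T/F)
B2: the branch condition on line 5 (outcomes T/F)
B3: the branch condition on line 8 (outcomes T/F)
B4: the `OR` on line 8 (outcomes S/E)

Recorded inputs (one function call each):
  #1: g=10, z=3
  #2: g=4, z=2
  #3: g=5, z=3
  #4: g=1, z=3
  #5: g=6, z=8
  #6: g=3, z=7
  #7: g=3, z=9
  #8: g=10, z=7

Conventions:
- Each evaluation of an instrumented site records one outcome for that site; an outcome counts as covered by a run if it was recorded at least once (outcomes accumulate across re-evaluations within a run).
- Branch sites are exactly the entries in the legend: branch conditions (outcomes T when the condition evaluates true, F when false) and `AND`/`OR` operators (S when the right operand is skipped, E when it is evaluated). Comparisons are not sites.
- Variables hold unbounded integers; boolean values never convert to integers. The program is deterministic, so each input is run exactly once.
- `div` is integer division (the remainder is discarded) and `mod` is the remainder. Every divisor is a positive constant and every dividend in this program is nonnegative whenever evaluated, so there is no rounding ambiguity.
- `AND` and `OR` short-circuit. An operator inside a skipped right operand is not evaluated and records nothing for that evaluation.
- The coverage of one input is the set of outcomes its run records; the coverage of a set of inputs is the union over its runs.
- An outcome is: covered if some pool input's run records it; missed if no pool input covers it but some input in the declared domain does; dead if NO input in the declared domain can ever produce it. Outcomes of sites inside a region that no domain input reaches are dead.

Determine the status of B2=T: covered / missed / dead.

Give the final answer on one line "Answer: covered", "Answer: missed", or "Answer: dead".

no pool input records B2=T
but domain input (g=4, z=3) does record it -> reachable, so missed

Answer: missed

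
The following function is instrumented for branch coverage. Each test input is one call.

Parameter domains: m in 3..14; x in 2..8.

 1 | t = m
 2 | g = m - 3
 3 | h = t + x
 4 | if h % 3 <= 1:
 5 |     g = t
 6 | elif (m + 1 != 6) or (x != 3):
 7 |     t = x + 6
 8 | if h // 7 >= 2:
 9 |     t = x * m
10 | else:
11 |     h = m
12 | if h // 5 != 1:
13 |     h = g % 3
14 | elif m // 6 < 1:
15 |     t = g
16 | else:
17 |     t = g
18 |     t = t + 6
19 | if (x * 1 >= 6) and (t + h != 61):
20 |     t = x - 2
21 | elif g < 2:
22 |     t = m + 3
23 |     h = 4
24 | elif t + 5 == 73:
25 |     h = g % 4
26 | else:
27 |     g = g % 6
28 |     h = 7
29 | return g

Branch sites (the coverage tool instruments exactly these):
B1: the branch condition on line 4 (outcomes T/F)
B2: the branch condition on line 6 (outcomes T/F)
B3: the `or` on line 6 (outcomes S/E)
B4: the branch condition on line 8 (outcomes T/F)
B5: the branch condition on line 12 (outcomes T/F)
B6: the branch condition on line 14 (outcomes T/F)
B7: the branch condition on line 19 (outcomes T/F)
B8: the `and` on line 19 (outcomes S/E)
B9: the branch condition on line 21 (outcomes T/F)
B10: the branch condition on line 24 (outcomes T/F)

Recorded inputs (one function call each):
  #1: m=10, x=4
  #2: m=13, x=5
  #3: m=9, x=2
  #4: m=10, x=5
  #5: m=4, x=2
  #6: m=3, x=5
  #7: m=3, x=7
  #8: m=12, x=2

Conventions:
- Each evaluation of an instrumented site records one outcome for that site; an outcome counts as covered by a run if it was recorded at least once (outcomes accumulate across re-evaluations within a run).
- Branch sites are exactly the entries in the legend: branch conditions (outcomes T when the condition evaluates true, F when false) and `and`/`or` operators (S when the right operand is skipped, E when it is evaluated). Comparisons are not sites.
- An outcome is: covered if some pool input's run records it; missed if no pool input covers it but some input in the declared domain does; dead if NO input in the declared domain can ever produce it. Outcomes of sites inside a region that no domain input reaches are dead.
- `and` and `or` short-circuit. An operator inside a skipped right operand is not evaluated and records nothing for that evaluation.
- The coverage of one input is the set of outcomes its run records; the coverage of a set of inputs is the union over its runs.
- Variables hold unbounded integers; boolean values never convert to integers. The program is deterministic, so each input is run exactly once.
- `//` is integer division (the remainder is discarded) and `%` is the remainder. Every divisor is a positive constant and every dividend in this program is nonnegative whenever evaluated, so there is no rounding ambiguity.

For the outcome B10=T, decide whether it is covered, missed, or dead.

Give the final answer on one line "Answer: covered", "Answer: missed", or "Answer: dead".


no pool input records B10=T
checking all 84 inputs in the declared domain: B10=T is never recorded -> dead
Answer: dead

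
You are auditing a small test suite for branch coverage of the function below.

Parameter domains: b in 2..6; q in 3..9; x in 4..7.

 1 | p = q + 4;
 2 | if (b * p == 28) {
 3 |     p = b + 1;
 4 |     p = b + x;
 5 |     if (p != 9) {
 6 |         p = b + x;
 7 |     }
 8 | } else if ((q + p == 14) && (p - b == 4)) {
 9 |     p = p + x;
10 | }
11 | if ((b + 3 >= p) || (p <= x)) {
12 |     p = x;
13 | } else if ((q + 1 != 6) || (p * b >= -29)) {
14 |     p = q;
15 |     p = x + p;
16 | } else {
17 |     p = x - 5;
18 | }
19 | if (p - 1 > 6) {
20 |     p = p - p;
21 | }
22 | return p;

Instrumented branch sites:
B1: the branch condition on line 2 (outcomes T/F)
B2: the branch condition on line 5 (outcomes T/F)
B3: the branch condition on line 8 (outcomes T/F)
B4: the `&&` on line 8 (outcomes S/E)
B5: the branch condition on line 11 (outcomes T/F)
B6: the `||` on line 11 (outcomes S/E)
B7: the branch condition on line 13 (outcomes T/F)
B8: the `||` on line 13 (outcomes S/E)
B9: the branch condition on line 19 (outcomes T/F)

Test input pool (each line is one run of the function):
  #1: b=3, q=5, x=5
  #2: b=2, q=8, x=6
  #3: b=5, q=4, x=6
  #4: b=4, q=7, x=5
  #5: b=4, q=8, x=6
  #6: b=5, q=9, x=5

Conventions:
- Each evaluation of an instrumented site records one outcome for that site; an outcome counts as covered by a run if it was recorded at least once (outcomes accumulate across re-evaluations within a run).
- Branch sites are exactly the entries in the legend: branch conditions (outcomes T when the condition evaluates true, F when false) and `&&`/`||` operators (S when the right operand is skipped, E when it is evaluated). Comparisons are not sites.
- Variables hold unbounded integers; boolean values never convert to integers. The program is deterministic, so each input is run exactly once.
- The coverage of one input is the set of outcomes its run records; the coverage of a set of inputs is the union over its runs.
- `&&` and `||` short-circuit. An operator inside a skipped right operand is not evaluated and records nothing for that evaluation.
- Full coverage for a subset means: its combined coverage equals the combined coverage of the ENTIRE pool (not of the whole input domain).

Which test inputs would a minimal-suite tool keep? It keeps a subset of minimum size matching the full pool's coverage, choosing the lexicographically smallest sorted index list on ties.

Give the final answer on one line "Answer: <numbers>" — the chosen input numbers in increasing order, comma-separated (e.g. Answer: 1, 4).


#1 (b=3, q=5, x=5) -> covered: B1=F, B3=F, B4=E, B5=F, B6=E, B7=T, B8=E, B9=T
#2 (b=2, q=8, x=6) -> covered: B1=F, B3=F, B4=S, B5=F, B6=E, B7=T, B8=S, B9=T
#3 (b=5, q=4, x=6) -> covered: B1=F, B3=F, B4=S, B5=T, B6=S, B9=F
#4 (b=4, q=7, x=5) -> covered: B1=F, B3=F, B4=S, B5=F, B6=E, B7=T, B8=S, B9=T
#5 (b=4, q=8, x=6) -> covered: B1=F, B3=F, B4=S, B5=F, B6=E, B7=T, B8=S, B9=T
#6 (b=5, q=9, x=5) -> covered: B1=F, B3=F, B4=S, B5=F, B6=E, B7=T, B8=S, B9=T
together the pool reaches 13 outcomes: B1=F, B3=F, B4=S, B4=E, B5=T, B5=F, B6=S, B6=E, B7=T, B8=S, B8=E, B9=T, B9=F
no size-1 subset reaches all 13 outcomes (best union: 8/13)
no size-2 subset reaches all 13 outcomes (best union: 12/13)
inputs {1, 2, 3} (size 3) cover everything; no size-3 subset with a lexicographically smaller index list covers all 13
Answer: 1, 2, 3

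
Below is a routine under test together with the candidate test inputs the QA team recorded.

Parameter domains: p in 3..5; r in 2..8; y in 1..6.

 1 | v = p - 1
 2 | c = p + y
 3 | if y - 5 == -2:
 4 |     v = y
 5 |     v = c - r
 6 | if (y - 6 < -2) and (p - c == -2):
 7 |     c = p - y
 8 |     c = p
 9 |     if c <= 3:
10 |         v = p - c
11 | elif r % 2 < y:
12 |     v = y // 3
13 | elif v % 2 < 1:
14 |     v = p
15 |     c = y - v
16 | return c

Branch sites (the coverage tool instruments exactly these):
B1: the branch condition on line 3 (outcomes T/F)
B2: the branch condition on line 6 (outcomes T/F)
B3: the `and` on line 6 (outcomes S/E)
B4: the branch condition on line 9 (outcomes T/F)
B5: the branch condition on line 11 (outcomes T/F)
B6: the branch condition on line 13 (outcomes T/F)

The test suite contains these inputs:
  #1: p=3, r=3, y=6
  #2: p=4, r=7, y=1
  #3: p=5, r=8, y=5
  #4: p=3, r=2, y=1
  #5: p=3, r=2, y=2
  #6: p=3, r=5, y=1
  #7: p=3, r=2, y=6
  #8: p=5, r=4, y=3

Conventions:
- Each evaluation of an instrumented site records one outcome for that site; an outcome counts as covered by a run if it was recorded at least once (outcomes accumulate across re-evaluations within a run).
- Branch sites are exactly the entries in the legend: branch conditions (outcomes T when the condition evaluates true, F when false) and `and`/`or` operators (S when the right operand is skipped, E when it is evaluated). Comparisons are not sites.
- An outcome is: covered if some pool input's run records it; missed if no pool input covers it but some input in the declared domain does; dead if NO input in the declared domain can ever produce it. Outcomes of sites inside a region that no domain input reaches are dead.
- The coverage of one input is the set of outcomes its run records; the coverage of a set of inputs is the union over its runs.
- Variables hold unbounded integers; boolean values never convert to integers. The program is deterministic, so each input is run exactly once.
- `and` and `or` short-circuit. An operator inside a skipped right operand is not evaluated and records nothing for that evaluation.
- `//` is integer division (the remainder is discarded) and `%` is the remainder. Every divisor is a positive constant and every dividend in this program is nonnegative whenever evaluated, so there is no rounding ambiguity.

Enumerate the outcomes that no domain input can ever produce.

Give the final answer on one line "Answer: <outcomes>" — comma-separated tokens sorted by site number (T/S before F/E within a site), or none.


checking every outcome against all 126 domain inputs:
  reachable outcomes have witnesses, e.g. B1=T (e.g. p=3, r=2, y=3), B1=F (e.g. p=3, r=2, y=1), B2=T (e.g. p=3, r=2, y=2), B2=F (e.g. p=3, r=2, y=1)
Answer: none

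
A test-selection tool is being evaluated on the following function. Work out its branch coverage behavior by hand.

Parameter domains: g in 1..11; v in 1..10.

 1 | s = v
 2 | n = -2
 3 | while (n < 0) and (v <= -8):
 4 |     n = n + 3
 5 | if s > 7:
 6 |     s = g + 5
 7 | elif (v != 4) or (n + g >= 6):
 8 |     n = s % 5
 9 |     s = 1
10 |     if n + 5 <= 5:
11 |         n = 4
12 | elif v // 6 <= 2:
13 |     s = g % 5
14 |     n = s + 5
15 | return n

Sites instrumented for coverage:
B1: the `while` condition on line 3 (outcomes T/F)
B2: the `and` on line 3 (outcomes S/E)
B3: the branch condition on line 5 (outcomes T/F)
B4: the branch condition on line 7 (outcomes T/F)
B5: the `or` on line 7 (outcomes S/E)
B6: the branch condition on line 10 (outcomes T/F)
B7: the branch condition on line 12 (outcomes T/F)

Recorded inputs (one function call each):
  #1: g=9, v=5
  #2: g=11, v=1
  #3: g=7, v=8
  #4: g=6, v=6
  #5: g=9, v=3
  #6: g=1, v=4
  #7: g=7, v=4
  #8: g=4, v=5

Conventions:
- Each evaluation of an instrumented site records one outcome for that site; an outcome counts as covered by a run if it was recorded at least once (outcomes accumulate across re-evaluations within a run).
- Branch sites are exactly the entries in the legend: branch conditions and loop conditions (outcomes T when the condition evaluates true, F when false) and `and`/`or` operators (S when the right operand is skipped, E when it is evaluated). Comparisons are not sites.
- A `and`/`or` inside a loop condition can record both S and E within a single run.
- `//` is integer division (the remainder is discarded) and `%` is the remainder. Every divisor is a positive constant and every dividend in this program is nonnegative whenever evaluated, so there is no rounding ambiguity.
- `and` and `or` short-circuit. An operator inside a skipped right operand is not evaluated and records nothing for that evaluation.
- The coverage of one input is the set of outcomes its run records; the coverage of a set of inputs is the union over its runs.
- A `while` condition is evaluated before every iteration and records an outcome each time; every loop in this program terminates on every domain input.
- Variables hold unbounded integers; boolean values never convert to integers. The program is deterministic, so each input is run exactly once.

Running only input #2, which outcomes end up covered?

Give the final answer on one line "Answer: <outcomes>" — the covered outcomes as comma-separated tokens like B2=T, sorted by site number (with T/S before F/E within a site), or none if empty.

Event log for input #2 (g=11, v=1):
  B2->E, B1->F, B3->F, B5->S, B4->T, B6->F
distinct outcomes covered: B1=F, B2=E, B3=F, B4=T, B5=S, B6=F

Answer: B1=F, B2=E, B3=F, B4=T, B5=S, B6=F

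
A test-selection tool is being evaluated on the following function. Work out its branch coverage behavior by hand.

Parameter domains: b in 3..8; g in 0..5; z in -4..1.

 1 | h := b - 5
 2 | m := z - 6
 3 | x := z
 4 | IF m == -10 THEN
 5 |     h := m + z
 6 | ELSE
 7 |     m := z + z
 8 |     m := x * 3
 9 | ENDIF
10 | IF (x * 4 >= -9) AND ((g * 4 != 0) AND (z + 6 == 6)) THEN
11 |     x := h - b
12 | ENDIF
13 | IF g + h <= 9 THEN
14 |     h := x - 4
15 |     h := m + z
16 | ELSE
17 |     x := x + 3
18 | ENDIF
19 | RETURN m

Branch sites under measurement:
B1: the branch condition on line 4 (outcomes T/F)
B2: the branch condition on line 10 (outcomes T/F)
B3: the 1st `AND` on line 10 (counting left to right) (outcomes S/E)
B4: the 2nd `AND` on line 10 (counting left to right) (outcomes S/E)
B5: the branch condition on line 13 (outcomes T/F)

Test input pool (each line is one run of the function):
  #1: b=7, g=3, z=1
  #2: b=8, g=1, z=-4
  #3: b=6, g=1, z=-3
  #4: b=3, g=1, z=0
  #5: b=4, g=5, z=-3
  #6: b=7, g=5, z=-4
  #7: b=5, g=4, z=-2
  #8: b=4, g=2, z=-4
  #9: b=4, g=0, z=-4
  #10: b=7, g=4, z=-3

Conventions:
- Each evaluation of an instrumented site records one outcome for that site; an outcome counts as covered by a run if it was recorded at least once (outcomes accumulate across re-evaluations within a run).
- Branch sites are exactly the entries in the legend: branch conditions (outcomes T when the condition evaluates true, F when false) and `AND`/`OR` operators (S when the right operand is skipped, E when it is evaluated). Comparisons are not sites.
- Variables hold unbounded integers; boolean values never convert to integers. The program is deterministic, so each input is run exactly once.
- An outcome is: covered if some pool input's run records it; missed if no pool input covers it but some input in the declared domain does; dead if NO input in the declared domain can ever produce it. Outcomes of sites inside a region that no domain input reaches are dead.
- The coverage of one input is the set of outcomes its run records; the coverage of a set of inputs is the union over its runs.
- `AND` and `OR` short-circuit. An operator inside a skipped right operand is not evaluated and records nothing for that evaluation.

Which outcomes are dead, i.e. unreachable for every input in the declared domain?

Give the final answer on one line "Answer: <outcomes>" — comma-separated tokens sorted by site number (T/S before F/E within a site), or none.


checking every outcome against all 216 domain inputs:
  B5=F: never recorded by any domain input -> dead
  reachable outcomes have witnesses, e.g. B1=T (e.g. b=3, g=0, z=-4), B1=F (e.g. b=3, g=0, z=-3), B2=T (e.g. b=3, g=1, z=0), B2=F (e.g. b=3, g=0, z=-4)
Answer: B5=F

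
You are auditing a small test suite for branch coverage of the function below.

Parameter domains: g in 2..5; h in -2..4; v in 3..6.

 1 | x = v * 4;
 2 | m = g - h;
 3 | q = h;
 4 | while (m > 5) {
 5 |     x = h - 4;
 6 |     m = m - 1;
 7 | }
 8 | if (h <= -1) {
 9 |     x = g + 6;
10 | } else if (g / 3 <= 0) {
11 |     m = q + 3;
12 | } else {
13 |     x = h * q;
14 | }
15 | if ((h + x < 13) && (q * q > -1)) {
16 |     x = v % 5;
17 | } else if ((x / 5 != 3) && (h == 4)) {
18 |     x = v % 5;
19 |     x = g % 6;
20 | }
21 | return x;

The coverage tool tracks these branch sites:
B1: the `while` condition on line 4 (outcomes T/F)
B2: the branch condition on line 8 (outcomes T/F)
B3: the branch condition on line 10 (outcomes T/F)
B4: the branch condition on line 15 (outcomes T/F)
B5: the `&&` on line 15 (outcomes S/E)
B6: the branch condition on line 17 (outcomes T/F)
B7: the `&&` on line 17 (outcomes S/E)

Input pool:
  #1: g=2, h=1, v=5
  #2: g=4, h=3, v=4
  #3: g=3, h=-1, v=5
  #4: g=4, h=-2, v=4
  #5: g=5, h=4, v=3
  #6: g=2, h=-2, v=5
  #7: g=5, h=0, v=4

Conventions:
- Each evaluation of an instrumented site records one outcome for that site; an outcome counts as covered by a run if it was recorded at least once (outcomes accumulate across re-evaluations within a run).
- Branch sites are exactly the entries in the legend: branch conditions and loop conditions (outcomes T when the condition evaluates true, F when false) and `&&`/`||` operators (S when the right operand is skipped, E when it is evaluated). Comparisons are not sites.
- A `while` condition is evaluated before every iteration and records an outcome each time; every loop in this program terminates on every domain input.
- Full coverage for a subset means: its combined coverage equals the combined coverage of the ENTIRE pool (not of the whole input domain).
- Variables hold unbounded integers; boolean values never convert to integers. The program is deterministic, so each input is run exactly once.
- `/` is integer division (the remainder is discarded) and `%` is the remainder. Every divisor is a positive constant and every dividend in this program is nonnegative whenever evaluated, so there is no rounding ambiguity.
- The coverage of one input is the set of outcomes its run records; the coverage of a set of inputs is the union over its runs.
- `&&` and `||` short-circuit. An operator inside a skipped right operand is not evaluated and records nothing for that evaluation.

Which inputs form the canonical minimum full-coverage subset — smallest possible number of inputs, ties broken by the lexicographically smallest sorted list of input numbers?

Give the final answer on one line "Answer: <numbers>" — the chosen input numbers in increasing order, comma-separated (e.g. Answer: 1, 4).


input #1, g=2, h=1, v=5: outcomes B1=F, B2=F, B3=T, B4=F, B5=S, B6=F, B7=E
input #2, g=4, h=3, v=4: outcomes B1=F, B2=F, B3=F, B4=T, B5=E
input #3, g=3, h=-1, v=5: outcomes B1=F, B2=T, B4=T, B5=E
input #4, g=4, h=-2, v=4: outcomes B1=T, B1=F, B2=T, B4=T, B5=E
input #5, g=5, h=4, v=3: outcomes B1=F, B2=F, B3=F, B4=F, B5=S, B6=F, B7=S
input #6, g=2, h=-2, v=5: outcomes B1=F, B2=T, B4=T, B5=E
input #7, g=5, h=0, v=4: outcomes B1=F, B2=F, B3=F, B4=T, B5=E
the full pool covers 13 outcomes: B1=T, B1=F, B2=T, B2=F, B3=T, B3=F, B4=T, B4=F, B5=S, B5=E, B6=F, B7=S, B7=E
no size-1 subset reaches all 13 outcomes (best union: 7/13)
no size-2 subset reaches all 13 outcomes (best union: 11/13)
inputs {1, 4, 5} (size 3) cover everything; no size-3 subset with a lexicographically smaller index list covers all 13
Answer: 1, 4, 5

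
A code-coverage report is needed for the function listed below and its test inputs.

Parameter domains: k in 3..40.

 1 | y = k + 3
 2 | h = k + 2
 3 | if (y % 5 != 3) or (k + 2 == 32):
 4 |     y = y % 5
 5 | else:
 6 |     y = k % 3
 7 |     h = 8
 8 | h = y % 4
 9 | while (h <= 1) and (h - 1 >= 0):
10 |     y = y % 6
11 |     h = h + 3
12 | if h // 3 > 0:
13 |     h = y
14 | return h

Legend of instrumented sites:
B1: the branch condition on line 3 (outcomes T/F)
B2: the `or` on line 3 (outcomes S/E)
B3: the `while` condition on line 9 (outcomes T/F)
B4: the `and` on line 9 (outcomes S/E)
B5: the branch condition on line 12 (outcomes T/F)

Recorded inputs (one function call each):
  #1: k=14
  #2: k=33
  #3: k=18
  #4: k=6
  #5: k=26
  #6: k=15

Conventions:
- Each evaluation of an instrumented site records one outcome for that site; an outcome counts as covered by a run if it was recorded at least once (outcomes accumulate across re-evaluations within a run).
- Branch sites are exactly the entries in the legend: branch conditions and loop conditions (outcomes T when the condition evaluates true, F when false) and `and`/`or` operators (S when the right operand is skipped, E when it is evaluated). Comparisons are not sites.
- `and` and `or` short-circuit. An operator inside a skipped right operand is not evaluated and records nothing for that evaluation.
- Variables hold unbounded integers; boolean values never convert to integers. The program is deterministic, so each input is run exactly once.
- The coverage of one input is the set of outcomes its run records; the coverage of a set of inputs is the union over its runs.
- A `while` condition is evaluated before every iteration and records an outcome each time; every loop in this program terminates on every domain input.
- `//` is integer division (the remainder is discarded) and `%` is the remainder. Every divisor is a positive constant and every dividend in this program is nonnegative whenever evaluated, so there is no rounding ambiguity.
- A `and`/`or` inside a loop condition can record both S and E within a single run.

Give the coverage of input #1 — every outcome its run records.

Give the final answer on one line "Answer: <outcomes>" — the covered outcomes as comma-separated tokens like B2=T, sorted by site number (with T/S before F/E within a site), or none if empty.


Simulating input #1 (k=14) step by step:
  B2->S, B1->T, B4->S, B3->F, B5->F
distinct outcomes covered: B1=T, B2=S, B3=F, B4=S, B5=F
Answer: B1=T, B2=S, B3=F, B4=S, B5=F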